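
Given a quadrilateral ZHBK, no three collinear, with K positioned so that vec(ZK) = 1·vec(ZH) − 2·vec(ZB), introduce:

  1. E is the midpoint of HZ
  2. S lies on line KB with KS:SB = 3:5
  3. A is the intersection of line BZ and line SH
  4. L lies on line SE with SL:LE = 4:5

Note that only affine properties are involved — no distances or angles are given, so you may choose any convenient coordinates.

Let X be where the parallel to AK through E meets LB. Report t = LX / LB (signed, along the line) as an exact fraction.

Work in coordinates with Z = (0, 0), H = (1, 0), B = (0, 1), K = (1, -2).
1. E is the midpoint of HZ ⇒ E = (1/2, 0)
2. S lies on line KB with KS:SB = 3:5 ⇒ S = (5/8, -7/8)
3. A is the intersection of line BZ and line SH ⇒ A = (0, -7/3)
4. L lies on line SE with SL:LE = 4:5 ⇒ L = (41/72, -35/72)
through E parallel to AK: direction (1, 1/3); meets LB at X = (287/724, -25/724)
X = L + t·(B−L) with t = 55/181

t = 55/181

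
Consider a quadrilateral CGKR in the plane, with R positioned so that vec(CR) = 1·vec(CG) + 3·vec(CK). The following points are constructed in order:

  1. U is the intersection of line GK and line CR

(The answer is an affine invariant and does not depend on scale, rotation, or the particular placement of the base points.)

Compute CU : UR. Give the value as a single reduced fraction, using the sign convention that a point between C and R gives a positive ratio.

CU:UR = 1/3

Choose coordinates C = (0, 0), G = (1, 0), K = (0, 1), R = (1, 3).
1. U is the intersection of line GK and line CR ⇒ U = (1/4, 3/4)
U = C + t·(R−C) with t = 1/4, so CU:UR = t:(1−t) = 1/4:3/4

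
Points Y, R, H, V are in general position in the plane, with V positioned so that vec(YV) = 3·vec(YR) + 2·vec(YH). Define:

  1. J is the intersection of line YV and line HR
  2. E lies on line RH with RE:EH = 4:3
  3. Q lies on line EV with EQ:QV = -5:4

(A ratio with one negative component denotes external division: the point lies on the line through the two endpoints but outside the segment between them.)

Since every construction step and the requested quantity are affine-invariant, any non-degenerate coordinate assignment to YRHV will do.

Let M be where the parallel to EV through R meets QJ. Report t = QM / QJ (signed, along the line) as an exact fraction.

t = 10/3

Work in coordinates with Y = (0, 0), R = (1, 0), H = (0, 1), V = (3, 2).
1. J is the intersection of line YV and line HR ⇒ J = (3/5, 2/5)
2. E lies on line RH with RE:EH = 4:3 ⇒ E = (3/7, 4/7)
3. Q lies on line EV with EQ:QV = -5:4 ⇒ Q = (93/7, 54/7)
through R parallel to EV: direction (18/7, 10/7); meets QJ at M = (-29, -50/3)
M = Q + t·(J−Q) with t = 10/3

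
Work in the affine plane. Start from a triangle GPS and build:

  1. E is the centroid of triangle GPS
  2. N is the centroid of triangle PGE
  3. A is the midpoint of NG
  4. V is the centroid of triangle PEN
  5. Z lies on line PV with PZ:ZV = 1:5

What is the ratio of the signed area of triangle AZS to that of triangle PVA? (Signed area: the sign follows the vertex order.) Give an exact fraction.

[AZS]:[PVA] = 43/6

Work in coordinates with G = (0, 0), P = (1, 0), S = (0, 1).
1. E is the centroid of triangle GPS ⇒ E = (1/3, 1/3)
2. N is the centroid of triangle PGE ⇒ N = (4/9, 1/9)
3. A is the midpoint of NG ⇒ A = (2/9, 1/18)
4. V is the centroid of triangle PEN ⇒ V = (16/27, 4/27)
5. Z lies on line PV with PZ:ZV = 1:5 ⇒ Z = (151/162, 2/81)
2·[AZS] = 215/324, 2·[PVA] = 5/54
[AZS]:[PVA] = 215/324:5/54 = 43/6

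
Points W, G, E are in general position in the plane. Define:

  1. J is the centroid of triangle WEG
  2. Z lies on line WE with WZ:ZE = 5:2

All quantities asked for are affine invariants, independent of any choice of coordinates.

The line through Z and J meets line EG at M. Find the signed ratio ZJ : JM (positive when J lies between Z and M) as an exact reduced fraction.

ZJ:JM = -1/7

Assign W = (0, 0), G = (1, 0), E = (0, 1) — the answer is frame-independent, so this choice is without loss of generality.
1. J is the centroid of triangle WEG ⇒ J = (1/3, 1/3)
2. Z lies on line WE with WZ:ZE = 5:2 ⇒ Z = (0, 5/7)
line ZJ meets EG at M = (-2, 3)
J = Z + t·(M−Z) with t = -1/6, so ZJ:JM = -1/6:7/6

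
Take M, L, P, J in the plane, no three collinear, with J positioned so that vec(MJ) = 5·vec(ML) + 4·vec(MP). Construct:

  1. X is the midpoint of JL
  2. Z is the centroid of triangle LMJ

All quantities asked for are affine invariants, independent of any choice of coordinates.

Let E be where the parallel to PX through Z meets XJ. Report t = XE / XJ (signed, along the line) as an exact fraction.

Set M = (0, 0), L = (1, 0), P = (0, 1), J = (5, 4); any affine frame gives the same invariant.
1. X is the midpoint of JL ⇒ X = (3, 2)
2. Z is the centroid of triangle LMJ ⇒ Z = (2, 4/3)
through Z parallel to PX: direction (3, 1); meets XJ at E = (5/2, 3/2)
E = X + t·(J−X) with t = -1/4

t = -1/4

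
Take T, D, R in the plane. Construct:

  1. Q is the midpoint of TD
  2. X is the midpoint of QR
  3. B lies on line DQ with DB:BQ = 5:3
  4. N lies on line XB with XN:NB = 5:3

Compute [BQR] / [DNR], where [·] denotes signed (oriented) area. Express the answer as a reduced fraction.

Work in coordinates with T = (0, 0), D = (1, 0), R = (0, 1).
1. Q is the midpoint of TD ⇒ Q = (1/2, 0)
2. X is the midpoint of QR ⇒ X = (1/4, 1/2)
3. B lies on line DQ with DB:BQ = 5:3 ⇒ B = (11/16, 0)
4. N lies on line XB with XN:NB = 5:3 ⇒ N = (67/128, 3/16)
2·[BQR] = -3/16, 2·[DNR] = -37/128
[BQR]:[DNR] = -3/16:-37/128 = 24/37

[BQR]:[DNR] = 24/37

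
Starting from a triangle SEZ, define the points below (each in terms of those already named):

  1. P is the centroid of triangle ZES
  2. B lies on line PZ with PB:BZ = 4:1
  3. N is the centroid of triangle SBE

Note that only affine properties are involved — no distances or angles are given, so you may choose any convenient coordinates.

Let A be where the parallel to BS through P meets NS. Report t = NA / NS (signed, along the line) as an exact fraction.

t = 1/13

Assign S = (0, 0), E = (1, 0), Z = (0, 1) — the answer is frame-independent, so this choice is without loss of generality.
1. P is the centroid of triangle ZES ⇒ P = (1/3, 1/3)
2. B lies on line PZ with PB:BZ = 4:1 ⇒ B = (1/15, 13/15)
3. N is the centroid of triangle SBE ⇒ N = (16/45, 13/45)
through P parallel to BS: direction (-1/15, -13/15); meets NS at A = (64/195, 4/15)
A = N + t·(S−N) with t = 1/13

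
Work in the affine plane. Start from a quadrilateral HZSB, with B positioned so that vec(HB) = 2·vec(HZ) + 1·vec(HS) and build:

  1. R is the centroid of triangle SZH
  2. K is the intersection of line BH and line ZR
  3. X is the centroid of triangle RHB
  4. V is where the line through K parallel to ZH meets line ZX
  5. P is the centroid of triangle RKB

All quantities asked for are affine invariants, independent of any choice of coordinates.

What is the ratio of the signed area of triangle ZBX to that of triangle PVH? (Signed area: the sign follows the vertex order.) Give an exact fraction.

[ZBX]:[PVH] = -192/65

Set H = (0, 0), Z = (1, 0), S = (0, 1), B = (2, 1); any affine frame gives the same invariant.
1. R is the centroid of triangle SZH ⇒ R = (1/3, 1/3)
2. K is the intersection of line BH and line ZR ⇒ K = (1/2, 1/4)
3. X is the centroid of triangle RHB ⇒ X = (7/9, 4/9)
4. V is where the line through K parallel to ZH meets line ZX ⇒ V = (7/8, 1/4)
5. P is the centroid of triangle RKB ⇒ P = (17/18, 19/36)
2·[ZBX] = 2/3, 2·[PVH] = -65/288
[ZBX]:[PVH] = 2/3:-65/288 = -192/65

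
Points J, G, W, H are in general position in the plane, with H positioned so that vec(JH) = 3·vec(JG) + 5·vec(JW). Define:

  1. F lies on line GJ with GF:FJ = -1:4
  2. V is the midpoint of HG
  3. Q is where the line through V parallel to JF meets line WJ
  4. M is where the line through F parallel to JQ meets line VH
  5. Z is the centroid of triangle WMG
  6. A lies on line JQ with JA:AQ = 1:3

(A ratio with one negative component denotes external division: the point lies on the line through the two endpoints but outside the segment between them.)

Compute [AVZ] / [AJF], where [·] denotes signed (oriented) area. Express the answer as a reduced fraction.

Work in coordinates with J = (0, 0), G = (1, 0), W = (0, 1), H = (3, 5).
1. F lies on line GJ with GF:FJ = -1:4 ⇒ F = (4/3, 0)
2. V is the midpoint of HG ⇒ V = (2, 5/2)
3. Q is where the line through V parallel to JF meets line WJ ⇒ Q = (0, 5/2)
4. M is where the line through F parallel to JQ meets line VH ⇒ M = (4/3, 5/6)
5. Z is the centroid of triangle WMG ⇒ Z = (7/9, 11/18)
6. A lies on line JQ with JA:AQ = 1:3 ⇒ A = (0, 5/8)
2·[AVZ] = -107/72, 2·[AJF] = 5/6
[AVZ]:[AJF] = -107/72:5/6 = -107/60

[AVZ]:[AJF] = -107/60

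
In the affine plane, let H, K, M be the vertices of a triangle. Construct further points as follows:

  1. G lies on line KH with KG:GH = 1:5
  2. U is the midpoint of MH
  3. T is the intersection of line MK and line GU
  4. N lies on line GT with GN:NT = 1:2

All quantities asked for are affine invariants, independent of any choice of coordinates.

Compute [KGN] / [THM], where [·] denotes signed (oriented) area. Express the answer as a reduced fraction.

[KGN]:[THM] = -1/90

Set H = (0, 0), K = (1, 0), M = (0, 1); any affine frame gives the same invariant.
1. G lies on line KH with KG:GH = 1:5 ⇒ G = (5/6, 0)
2. U is the midpoint of MH ⇒ U = (0, 1/2)
3. T is the intersection of line MK and line GU ⇒ T = (5/4, -1/4)
4. N lies on line GT with GN:NT = 1:2 ⇒ N = (35/36, -1/12)
2·[KGN] = 1/72, 2·[THM] = -5/4
[KGN]:[THM] = 1/72:-5/4 = -1/90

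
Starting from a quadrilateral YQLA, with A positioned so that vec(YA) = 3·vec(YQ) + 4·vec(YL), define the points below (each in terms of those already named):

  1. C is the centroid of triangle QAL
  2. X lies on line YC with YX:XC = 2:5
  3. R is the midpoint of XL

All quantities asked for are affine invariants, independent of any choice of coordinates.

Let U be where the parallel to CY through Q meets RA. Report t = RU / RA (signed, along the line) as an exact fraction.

t = 7

Work in coordinates with Y = (0, 0), Q = (1, 0), L = (0, 1), A = (3, 4).
1. C is the centroid of triangle QAL ⇒ C = (4/3, 5/3)
2. X lies on line YC with YX:XC = 2:5 ⇒ X = (8/21, 10/21)
3. R is the midpoint of XL ⇒ R = (4/21, 31/42)
through Q parallel to CY: direction (-4/3, -5/3); meets RA at U = (139/7, 165/7)
U = R + t·(A−R) with t = 7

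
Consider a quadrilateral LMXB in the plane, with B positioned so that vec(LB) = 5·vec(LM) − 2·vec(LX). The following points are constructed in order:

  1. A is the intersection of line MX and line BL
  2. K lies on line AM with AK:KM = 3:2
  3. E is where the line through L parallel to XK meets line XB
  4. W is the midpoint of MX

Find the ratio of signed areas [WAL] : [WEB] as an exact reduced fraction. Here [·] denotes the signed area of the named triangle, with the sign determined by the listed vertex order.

Choose coordinates L = (0, 0), M = (1, 0), X = (0, 1), B = (5, -2).
1. A is the intersection of line MX and line BL ⇒ A = (5/3, -2/3)
2. K lies on line AM with AK:KM = 3:2 ⇒ K = (19/15, -4/15)
3. E is where the line through L parallel to XK meets line XB ⇒ E = (-5/2, 5/2)
4. W is the midpoint of MX ⇒ W = (1/2, 1/2)
2·[WAL] = -7/6, 2·[WEB] = -3/2
[WAL]:[WEB] = -7/6:-3/2 = 7/9

[WAL]:[WEB] = 7/9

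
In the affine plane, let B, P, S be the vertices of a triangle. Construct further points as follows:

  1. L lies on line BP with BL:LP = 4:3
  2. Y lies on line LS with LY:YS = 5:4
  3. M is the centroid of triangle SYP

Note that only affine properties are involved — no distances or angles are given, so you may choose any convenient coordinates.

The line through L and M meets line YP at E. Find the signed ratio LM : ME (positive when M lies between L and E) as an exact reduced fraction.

LM:ME = -19/4

Work in coordinates with B = (0, 0), P = (1, 0), S = (0, 1).
1. L lies on line BP with BL:LP = 4:3 ⇒ L = (4/7, 0)
2. Y lies on line LS with LY:YS = 5:4 ⇒ Y = (16/63, 5/9)
3. M is the centroid of triangle SYP ⇒ M = (79/189, 14/27)
line LM meets YP at E = (77/171, 70/171)
M = L + t·(E−L) with t = 19/15, so LM:ME = 19/15:-4/15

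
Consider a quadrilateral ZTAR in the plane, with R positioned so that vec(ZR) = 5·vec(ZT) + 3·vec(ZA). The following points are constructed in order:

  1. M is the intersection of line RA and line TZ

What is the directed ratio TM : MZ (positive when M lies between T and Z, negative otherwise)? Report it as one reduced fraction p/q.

TM:MZ = -7/5

Work in coordinates with Z = (0, 0), T = (1, 0), A = (0, 1), R = (5, 3).
1. M is the intersection of line RA and line TZ ⇒ M = (-5/2, 0)
M = T + t·(Z−T) with t = 7/2, so TM:MZ = t:(1−t) = 7/2:-5/2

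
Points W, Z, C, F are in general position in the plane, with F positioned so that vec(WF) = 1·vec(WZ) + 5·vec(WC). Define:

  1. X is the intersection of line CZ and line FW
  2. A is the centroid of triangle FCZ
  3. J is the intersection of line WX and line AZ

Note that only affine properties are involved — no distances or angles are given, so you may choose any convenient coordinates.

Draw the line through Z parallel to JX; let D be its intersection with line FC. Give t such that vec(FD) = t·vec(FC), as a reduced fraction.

Choose coordinates W = (0, 0), Z = (1, 0), C = (0, 1), F = (1, 5).
1. X is the intersection of line CZ and line FW ⇒ X = (1/6, 5/6)
2. A is the centroid of triangle FCZ ⇒ A = (2/3, 2)
3. J is the intersection of line WX and line AZ ⇒ J = (6/11, 30/11)
through Z parallel to JX: direction (-25/66, -125/66); meets FC at D = (6, 25)
D = F + t·(C−F) with t = -5

t = -5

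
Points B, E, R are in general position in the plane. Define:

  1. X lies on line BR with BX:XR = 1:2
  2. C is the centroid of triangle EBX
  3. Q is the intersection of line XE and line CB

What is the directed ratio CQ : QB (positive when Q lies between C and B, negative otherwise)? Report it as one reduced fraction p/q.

CQ:QB = -1/3

Assign B = (0, 0), E = (1, 0), R = (0, 1) — the answer is frame-independent, so this choice is without loss of generality.
1. X lies on line BR with BX:XR = 1:2 ⇒ X = (0, 1/3)
2. C is the centroid of triangle EBX ⇒ C = (1/3, 1/9)
3. Q is the intersection of line XE and line CB ⇒ Q = (1/2, 1/6)
Q = C + t·(B−C) with t = -1/2, so CQ:QB = t:(1−t) = -1/2:3/2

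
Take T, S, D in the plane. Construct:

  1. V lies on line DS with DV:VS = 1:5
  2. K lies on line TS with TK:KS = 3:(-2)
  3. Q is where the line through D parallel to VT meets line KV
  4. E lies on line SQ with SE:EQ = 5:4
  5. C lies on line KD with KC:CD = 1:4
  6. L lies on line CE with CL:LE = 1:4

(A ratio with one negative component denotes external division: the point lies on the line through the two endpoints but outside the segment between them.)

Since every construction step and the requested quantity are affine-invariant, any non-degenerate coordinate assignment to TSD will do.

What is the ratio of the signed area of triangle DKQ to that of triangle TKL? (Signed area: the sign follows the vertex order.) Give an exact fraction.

[DKQ]:[TKL] = -60/131

Set T = (0, 0), S = (1, 0), D = (0, 1); any affine frame gives the same invariant.
1. V lies on line DS with DV:VS = 1:5 ⇒ V = (1/6, 5/6)
2. K lies on line TS with TK:KS = 3:(-2) ⇒ K = (3, 0)
3. Q is where the line through D parallel to VT meets line KV ⇒ Q = (-1/45, 8/9)
4. E lies on line SQ with SE:EQ = 5:4 ⇒ E = (35/81, 40/81)
5. C lies on line KD with KC:CD = 1:4 ⇒ C = (12/5, 1/5)
6. L lies on line CE with CL:LE = 1:4 ⇒ L = (4063/2025, 524/2025)
2·[DKQ] = -16/45, 2·[TKL] = 524/675
[DKQ]:[TKL] = -16/45:524/675 = -60/131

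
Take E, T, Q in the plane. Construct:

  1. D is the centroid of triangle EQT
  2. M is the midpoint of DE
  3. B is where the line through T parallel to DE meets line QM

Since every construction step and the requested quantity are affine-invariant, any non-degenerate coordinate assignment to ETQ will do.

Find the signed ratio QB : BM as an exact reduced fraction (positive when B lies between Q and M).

Work in coordinates with E = (0, 0), T = (1, 0), Q = (0, 1).
1. D is the centroid of triangle EQT ⇒ D = (1/3, 1/3)
2. M is the midpoint of DE ⇒ M = (1/6, 1/6)
3. B is where the line through T parallel to DE meets line QM ⇒ B = (1/3, -2/3)
B = Q + t·(M−Q) with t = 2, so QB:BM = t:(1−t) = 2:-1

QB:BM = -2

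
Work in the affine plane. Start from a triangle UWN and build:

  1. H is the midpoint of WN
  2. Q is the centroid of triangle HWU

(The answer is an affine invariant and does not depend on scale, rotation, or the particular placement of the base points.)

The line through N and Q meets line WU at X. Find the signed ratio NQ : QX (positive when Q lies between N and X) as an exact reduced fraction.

NQ:QX = 5

Set U = (0, 0), W = (1, 0), N = (0, 1); any affine frame gives the same invariant.
1. H is the midpoint of WN ⇒ H = (1/2, 1/2)
2. Q is the centroid of triangle HWU ⇒ Q = (1/2, 1/6)
line NQ meets WU at X = (3/5, 0)
Q = N + t·(X−N) with t = 5/6, so NQ:QX = 5/6:1/6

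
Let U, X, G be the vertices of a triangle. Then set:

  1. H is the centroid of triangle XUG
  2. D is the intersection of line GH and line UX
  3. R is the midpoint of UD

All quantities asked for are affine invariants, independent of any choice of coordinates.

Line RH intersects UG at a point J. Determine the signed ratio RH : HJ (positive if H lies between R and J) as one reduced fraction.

Assign U = (0, 0), X = (1, 0), G = (0, 1) — the answer is frame-independent, so this choice is without loss of generality.
1. H is the centroid of triangle XUG ⇒ H = (1/3, 1/3)
2. D is the intersection of line GH and line UX ⇒ D = (1/2, 0)
3. R is the midpoint of UD ⇒ R = (1/4, 0)
line RH meets UG at J = (0, -1)
H = R + t·(J−R) with t = -1/3, so RH:HJ = -1/3:4/3

RH:HJ = -1/4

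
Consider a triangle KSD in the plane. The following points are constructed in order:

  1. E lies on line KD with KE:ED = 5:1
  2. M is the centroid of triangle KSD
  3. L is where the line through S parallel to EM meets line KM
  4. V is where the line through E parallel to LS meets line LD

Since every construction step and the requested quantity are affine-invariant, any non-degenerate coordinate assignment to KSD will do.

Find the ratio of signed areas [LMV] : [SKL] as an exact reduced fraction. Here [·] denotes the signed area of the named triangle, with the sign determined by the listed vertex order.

Choose coordinates K = (0, 0), S = (1, 0), D = (0, 1).
1. E lies on line KD with KE:ED = 5:1 ⇒ E = (0, 5/6)
2. M is the centroid of triangle KSD ⇒ M = (1/3, 1/3)
3. L is where the line through S parallel to EM meets line KM ⇒ L = (3/5, 3/5)
4. V is where the line through E parallel to LS meets line LD ⇒ V = (-1/5, 17/15)
2·[LMV] = -16/45, 2·[SKL] = -3/5
[LMV]:[SKL] = -16/45:-3/5 = 16/27

[LMV]:[SKL] = 16/27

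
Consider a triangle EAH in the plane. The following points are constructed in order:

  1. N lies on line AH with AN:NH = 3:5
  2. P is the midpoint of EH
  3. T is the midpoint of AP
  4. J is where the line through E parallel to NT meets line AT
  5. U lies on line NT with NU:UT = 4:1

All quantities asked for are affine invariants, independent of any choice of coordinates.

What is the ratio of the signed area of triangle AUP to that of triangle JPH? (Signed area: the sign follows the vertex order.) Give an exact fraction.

Set E = (0, 0), A = (1, 0), H = (0, 1); any affine frame gives the same invariant.
1. N lies on line AH with AN:NH = 3:5 ⇒ N = (5/8, 3/8)
2. P is the midpoint of EH ⇒ P = (0, 1/2)
3. T is the midpoint of AP ⇒ T = (1/2, 1/4)
4. J is where the line through E parallel to NT meets line AT ⇒ J = (1/3, 1/3)
5. U lies on line NT with NU:UT = 4:1 ⇒ U = (21/40, 11/40)
2·[AUP] = 3/80, 2·[JPH] = -1/6
[AUP]:[JPH] = 3/80:-1/6 = -9/40

[AUP]:[JPH] = -9/40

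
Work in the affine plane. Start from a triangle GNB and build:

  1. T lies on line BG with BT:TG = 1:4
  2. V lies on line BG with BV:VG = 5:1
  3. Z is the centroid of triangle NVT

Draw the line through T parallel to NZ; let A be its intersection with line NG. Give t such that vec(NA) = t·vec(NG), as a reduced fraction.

t = -19/29

Assign G = (0, 0), N = (1, 0), B = (0, 1) — the answer is frame-independent, so this choice is without loss of generality.
1. T lies on line BG with BT:TG = 1:4 ⇒ T = (0, 4/5)
2. V lies on line BG with BV:VG = 5:1 ⇒ V = (0, 1/6)
3. Z is the centroid of triangle NVT ⇒ Z = (1/3, 29/90)
through T parallel to NZ: direction (-2/3, 29/90); meets NG at A = (48/29, 0)
A = N + t·(G−N) with t = -19/29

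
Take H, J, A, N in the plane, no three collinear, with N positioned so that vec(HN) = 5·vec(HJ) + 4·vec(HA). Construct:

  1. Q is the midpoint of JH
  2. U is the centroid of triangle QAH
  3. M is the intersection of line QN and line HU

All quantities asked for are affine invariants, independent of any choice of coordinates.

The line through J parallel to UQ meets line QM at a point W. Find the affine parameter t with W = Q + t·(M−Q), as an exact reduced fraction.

t = -5/17

Choose coordinates H = (0, 0), J = (1, 0), A = (0, 1), N = (5, 4).
1. Q is the midpoint of JH ⇒ Q = (1/2, 0)
2. U is the centroid of triangle QAH ⇒ U = (1/6, 1/3)
3. M is the intersection of line QN and line HU ⇒ M = (-2/5, -4/5)
through J parallel to UQ: direction (1/3, -1/3); meets QM at W = (13/17, 4/17)
W = Q + t·(M−Q) with t = -5/17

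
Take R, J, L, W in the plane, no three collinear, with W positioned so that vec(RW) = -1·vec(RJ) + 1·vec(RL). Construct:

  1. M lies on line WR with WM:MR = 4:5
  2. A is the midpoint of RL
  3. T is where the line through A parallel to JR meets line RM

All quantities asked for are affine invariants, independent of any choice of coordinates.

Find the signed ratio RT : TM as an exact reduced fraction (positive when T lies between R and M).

RT:TM = 9

Set R = (0, 0), J = (1, 0), L = (0, 1), W = (-1, 1); any affine frame gives the same invariant.
1. M lies on line WR with WM:MR = 4:5 ⇒ M = (-5/9, 5/9)
2. A is the midpoint of RL ⇒ A = (0, 1/2)
3. T is where the line through A parallel to JR meets line RM ⇒ T = (-1/2, 1/2)
T = R + t·(M−R) with t = 9/10, so RT:TM = t:(1−t) = 9/10:1/10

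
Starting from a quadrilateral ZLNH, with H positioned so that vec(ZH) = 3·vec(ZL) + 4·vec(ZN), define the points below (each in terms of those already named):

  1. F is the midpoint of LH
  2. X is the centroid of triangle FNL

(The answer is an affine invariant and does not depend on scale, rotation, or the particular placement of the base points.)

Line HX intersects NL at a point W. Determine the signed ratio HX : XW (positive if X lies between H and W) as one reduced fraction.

Set Z = (0, 0), L = (1, 0), N = (0, 1), H = (3, 4); any affine frame gives the same invariant.
1. F is the midpoint of LH ⇒ F = (2, 2)
2. X is the centroid of triangle FNL ⇒ X = (1, 1)
line HX meets NL at W = (3/5, 2/5)
X = H + t·(W−H) with t = 5/6, so HX:XW = 5/6:1/6

HX:XW = 5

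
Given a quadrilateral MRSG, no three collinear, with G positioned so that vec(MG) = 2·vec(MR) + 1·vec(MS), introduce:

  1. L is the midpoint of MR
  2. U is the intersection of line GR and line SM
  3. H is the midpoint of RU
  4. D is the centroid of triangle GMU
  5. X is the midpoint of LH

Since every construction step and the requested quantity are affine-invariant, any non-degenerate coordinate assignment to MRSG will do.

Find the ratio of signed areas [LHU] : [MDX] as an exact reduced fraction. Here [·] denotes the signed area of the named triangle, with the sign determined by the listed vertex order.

[LHU]:[MDX] = 3/2

Assign M = (0, 0), R = (1, 0), S = (0, 1), G = (2, 1) — the answer is frame-independent, so this choice is without loss of generality.
1. L is the midpoint of MR ⇒ L = (1/2, 0)
2. U is the intersection of line GR and line SM ⇒ U = (0, -1)
3. H is the midpoint of RU ⇒ H = (1/2, -1/2)
4. D is the centroid of triangle GMU ⇒ D = (2/3, 0)
5. X is the midpoint of LH ⇒ X = (1/2, -1/4)
2·[LHU] = -1/4, 2·[MDX] = -1/6
[LHU]:[MDX] = -1/4:-1/6 = 3/2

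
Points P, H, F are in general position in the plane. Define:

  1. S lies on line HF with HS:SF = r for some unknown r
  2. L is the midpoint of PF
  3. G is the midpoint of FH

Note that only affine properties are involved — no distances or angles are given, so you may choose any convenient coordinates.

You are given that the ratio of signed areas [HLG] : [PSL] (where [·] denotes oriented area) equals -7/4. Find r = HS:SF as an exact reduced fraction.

Assign P = (0, 0), H = (1, 0), F = (0, 1) — the answer is frame-independent, so this choice is without loss of generality.
1. With HS:SF = r, write λ = r/(r+1) so S = H + λ·(F−H); S is affine-linear in λ
2. L is the midpoint of PF ⇒ L = (0, 1/2)
3. G is the midpoint of FH ⇒ G = (1/2, 1/2)
Every point depending on S is an affine combination of S and λ-independent points, so each such coordinate is linear in λ; the λ² term in each signed area is a multiple of (F−H)×(F−H) = 0, so 2·[HLG] and 2·[PSL] are each linear in λ. Evaluating at λ=0 and λ=1:
  2·[HLG] = -1/4,   2·[PSL] = -1/2·λ + 1/2
So [HLG]:[PSL] = (-1/4) / (-1/2·λ + 1/2). Setting this equal to -7/4:
  -1/4 = -7/4·(-1/2·λ + 1/2)  ⇒  λ = 5/7
Then r = λ/(1−λ) = (5/7)/(2/7) = 5/2. Check: with r = 5/2, S = (2/7, 5/7) and [HLG]:[PSL] = -7/4 as required.

r = 5/2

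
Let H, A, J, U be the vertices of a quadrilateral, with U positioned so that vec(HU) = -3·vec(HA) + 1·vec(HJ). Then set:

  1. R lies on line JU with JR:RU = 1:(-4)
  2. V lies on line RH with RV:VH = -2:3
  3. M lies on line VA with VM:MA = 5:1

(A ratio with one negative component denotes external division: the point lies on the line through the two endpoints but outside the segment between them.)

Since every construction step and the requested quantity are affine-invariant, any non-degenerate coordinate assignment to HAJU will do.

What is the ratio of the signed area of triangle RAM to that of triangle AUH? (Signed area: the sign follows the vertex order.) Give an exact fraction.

[RAM]:[AUH] = 1/3

Assign H = (0, 0), A = (1, 0), J = (0, 1), U = (-3, 1) — the answer is frame-independent, so this choice is without loss of generality.
1. R lies on line JU with JR:RU = 1:(-4) ⇒ R = (1, 1)
2. V lies on line RH with RV:VH = -2:3 ⇒ V = (3, 3)
3. M lies on line VA with VM:MA = 5:1 ⇒ M = (4/3, 1/2)
2·[RAM] = 1/3, 2·[AUH] = 1
[RAM]:[AUH] = 1/3:1 = 1/3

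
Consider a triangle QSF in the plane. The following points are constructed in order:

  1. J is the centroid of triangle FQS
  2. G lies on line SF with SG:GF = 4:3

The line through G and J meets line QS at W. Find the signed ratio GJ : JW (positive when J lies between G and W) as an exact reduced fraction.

Choose coordinates Q = (0, 0), S = (1, 0), F = (0, 1).
1. J is the centroid of triangle FQS ⇒ J = (1/3, 1/3)
2. G lies on line SF with SG:GF = 4:3 ⇒ G = (3/7, 4/7)
line GJ meets QS at W = (1/5, 0)
J = G + t·(W−G) with t = 5/12, so GJ:JW = 5/12:7/12

GJ:JW = 5/7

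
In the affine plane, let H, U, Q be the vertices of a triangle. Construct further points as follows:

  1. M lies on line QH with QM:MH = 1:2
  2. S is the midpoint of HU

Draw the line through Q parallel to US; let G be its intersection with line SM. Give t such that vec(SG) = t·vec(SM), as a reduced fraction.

t = 3/2

Choose coordinates H = (0, 0), U = (1, 0), Q = (0, 1).
1. M lies on line QH with QM:MH = 1:2 ⇒ M = (0, 2/3)
2. S is the midpoint of HU ⇒ S = (1/2, 0)
through Q parallel to US: direction (-1/2, 0); meets SM at G = (-1/4, 1)
G = S + t·(M−S) with t = 3/2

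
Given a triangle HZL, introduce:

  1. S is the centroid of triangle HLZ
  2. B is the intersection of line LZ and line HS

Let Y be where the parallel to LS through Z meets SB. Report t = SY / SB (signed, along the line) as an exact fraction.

Work in coordinates with H = (0, 0), Z = (1, 0), L = (0, 1).
1. S is the centroid of triangle HLZ ⇒ S = (1/3, 1/3)
2. B is the intersection of line LZ and line HS ⇒ B = (1/2, 1/2)
through Z parallel to LS: direction (1/3, -2/3); meets SB at Y = (2/3, 2/3)
Y = S + t·(B−S) with t = 2

t = 2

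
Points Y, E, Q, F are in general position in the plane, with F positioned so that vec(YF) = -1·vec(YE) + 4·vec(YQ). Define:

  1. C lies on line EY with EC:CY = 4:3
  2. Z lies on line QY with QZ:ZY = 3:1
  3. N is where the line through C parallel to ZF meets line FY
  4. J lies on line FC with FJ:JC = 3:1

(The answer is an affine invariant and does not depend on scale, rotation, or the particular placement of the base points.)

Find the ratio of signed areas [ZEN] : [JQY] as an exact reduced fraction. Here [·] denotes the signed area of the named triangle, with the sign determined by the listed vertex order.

Assign Y = (0, 0), E = (1, 0), Q = (0, 1), F = (-1, 4) — the answer is frame-independent, so this choice is without loss of generality.
1. C lies on line EY with EC:CY = 4:3 ⇒ C = (3/7, 0)
2. Z lies on line QY with QZ:ZY = 3:1 ⇒ Z = (0, 1/4)
3. N is where the line through C parallel to ZF meets line FY ⇒ N = (-45/7, 180/7)
4. J lies on line FC with FJ:JC = 3:1 ⇒ J = (1/14, 1)
2·[ZEN] = 167/7, 2·[JQY] = 1/14
[ZEN]:[JQY] = 167/7:1/14 = 334

[ZEN]:[JQY] = 334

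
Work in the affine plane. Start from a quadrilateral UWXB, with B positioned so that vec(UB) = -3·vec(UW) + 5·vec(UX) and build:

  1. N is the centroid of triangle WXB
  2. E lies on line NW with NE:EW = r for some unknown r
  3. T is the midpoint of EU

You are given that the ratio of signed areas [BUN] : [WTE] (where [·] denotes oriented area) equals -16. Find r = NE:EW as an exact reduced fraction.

r = 5

Assign U = (0, 0), W = (1, 0), X = (0, 1), B = (-3, 5) — the answer is frame-independent, so this choice is without loss of generality.
1. N is the centroid of triangle WXB ⇒ N = (-2/3, 2)
2. With NE:EW = r, write λ = r/(r+1) so E = N + λ·(W−N); E is affine-linear in λ
3. T is the midpoint of EU ⇒ T is an affine combination of earlier points and hence also affine-linear in λ
Every point depending on E is an affine combination of E and λ-independent points, so each such coordinate is linear in λ; the λ² term in each signed area is a multiple of (W−N)×(W−N) = 0, so 2·[BUN] and 2·[WTE] are each linear in λ. Evaluating at λ=0 and λ=1:
  2·[BUN] = 8/3,   2·[WTE] = λ − 1
So [BUN]:[WTE] = (8/3) / (λ − 1). Setting this equal to -16:
  8/3 = -16·(λ − 1)  ⇒  λ = 5/6
Then r = λ/(1−λ) = (5/6)/(1/6) = 5. Check: with r = 5, E = (13/18, 1/3) and [BUN]:[WTE] = -16 as required.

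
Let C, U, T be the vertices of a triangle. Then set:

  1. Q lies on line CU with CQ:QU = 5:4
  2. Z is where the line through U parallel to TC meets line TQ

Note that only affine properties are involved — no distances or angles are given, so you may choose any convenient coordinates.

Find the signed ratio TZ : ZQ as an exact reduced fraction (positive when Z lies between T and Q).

Set C = (0, 0), U = (1, 0), T = (0, 1); any affine frame gives the same invariant.
1. Q lies on line CU with CQ:QU = 5:4 ⇒ Q = (5/9, 0)
2. Z is where the line through U parallel to TC meets line TQ ⇒ Z = (1, -4/5)
Z = T + t·(Q−T) with t = 9/5, so TZ:ZQ = t:(1−t) = 9/5:-4/5

TZ:ZQ = -9/4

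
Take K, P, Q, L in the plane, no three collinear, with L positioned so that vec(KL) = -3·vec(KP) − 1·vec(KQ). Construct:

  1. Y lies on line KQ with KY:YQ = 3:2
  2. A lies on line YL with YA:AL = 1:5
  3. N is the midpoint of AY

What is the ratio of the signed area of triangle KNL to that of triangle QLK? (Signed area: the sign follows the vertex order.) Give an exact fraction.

[KNL]:[QLK] = 11/20

Assign K = (0, 0), P = (1, 0), Q = (0, 1), L = (-3, -1) — the answer is frame-independent, so this choice is without loss of generality.
1. Y lies on line KQ with KY:YQ = 3:2 ⇒ Y = (0, 3/5)
2. A lies on line YL with YA:AL = 1:5 ⇒ A = (-1/2, 1/3)
3. N is the midpoint of AY ⇒ N = (-1/4, 7/15)
2·[KNL] = 33/20, 2·[QLK] = 3
[KNL]:[QLK] = 33/20:3 = 11/20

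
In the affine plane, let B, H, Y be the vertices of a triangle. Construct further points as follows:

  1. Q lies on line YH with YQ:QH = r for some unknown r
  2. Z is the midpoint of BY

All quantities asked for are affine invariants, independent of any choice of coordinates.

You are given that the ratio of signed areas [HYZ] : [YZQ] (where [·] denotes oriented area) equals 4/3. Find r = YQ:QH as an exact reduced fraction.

r = 3

Set B = (0, 0), H = (1, 0), Y = (0, 1); any affine frame gives the same invariant.
1. With YQ:QH = r, write λ = r/(r+1) so Q = Y + λ·(H−Y); Q is affine-linear in λ
2. Z is the midpoint of BY ⇒ Z = (0, 1/2)
Every point depending on Q is an affine combination of Q and λ-independent points, so each such coordinate is linear in λ; the λ² term in each signed area is a multiple of (H−Y)×(H−Y) = 0, so 2·[HYZ] and 2·[YZQ] are each linear in λ. Evaluating at λ=0 and λ=1:
  2·[HYZ] = 1/2,   2·[YZQ] = 1/2·λ
So [HYZ]:[YZQ] = (1/2) / (1/2·λ). Setting this equal to 4/3:
  1/2 = 4/3·(1/2·λ)  ⇒  λ = 3/4
Then r = λ/(1−λ) = (3/4)/(1/4) = 3. Check: with r = 3, Q = (3/4, 1/4) and [HYZ]:[YZQ] = 4/3 as required.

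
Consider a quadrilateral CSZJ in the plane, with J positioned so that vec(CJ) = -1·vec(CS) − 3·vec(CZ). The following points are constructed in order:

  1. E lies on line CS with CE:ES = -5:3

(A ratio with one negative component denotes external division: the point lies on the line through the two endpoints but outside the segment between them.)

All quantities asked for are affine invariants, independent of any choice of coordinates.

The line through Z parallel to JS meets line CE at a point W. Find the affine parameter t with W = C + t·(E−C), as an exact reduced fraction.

t = -4/15

Choose coordinates C = (0, 0), S = (1, 0), Z = (0, 1), J = (-1, -3).
1. E lies on line CS with CE:ES = -5:3 ⇒ E = (5/2, 0)
through Z parallel to JS: direction (2, 3); meets CE at W = (-2/3, 0)
W = C + t·(E−C) with t = -4/15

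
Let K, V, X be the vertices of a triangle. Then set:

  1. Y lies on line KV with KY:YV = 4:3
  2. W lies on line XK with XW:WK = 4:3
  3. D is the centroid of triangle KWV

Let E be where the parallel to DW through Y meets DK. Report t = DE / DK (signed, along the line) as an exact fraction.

Assign K = (0, 0), V = (1, 0), X = (0, 1) — the answer is frame-independent, so this choice is without loss of generality.
1. Y lies on line KV with KY:YV = 4:3 ⇒ Y = (4/7, 0)
2. W lies on line XK with XW:WK = 4:3 ⇒ W = (0, 3/7)
3. D is the centroid of triangle KWV ⇒ D = (1/3, 1/7)
through Y parallel to DW: direction (-1/3, 2/7); meets DK at E = (8/21, 8/49)
E = D + t·(K−D) with t = -1/7

t = -1/7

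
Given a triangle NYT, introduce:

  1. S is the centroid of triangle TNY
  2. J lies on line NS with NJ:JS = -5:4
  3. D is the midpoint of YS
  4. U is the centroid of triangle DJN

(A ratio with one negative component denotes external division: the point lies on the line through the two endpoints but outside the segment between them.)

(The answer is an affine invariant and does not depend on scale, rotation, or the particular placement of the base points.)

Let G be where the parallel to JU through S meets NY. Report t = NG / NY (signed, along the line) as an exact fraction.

t = 1/19

Choose coordinates N = (0, 0), Y = (1, 0), T = (0, 1).
1. S is the centroid of triangle TNY ⇒ S = (1/3, 1/3)
2. J lies on line NS with NJ:JS = -5:4 ⇒ J = (5/3, 5/3)
3. D is the midpoint of YS ⇒ D = (2/3, 1/6)
4. U is the centroid of triangle DJN ⇒ U = (7/9, 11/18)
through S parallel to JU: direction (-8/9, -19/18); meets NY at G = (1/19, 0)
G = N + t·(Y−N) with t = 1/19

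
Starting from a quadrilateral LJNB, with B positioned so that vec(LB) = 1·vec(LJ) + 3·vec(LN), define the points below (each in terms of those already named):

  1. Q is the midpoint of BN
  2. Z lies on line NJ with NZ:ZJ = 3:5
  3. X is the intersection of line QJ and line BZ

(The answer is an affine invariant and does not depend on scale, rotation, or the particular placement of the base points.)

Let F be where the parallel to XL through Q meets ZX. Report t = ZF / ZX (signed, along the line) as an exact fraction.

Choose coordinates L = (0, 0), J = (1, 0), N = (0, 1), B = (1, 3).
1. Q is the midpoint of BN ⇒ Q = (1/2, 2)
2. Z lies on line NJ with NZ:ZJ = 3:5 ⇒ Z = (3/8, 5/8)
3. X is the intersection of line QJ and line BZ ⇒ X = (8/13, 20/13)
through Q parallel to XL: direction (-8/13, -20/13); meets ZX at F = (31/26, 97/26)
F = Z + t·(X−Z) with t = 17/5

t = 17/5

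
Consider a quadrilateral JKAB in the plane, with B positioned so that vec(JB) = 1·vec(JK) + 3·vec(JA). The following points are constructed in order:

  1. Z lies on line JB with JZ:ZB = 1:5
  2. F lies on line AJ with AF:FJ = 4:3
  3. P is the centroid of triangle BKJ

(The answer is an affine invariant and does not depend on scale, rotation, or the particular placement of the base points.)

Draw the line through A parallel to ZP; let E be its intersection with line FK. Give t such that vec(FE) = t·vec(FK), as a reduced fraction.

t = -2/5

Choose coordinates J = (0, 0), K = (1, 0), A = (0, 1), B = (1, 3).
1. Z lies on line JB with JZ:ZB = 1:5 ⇒ Z = (1/6, 1/2)
2. F lies on line AJ with AF:FJ = 4:3 ⇒ F = (0, 3/7)
3. P is the centroid of triangle BKJ ⇒ P = (2/3, 1)
through A parallel to ZP: direction (1/2, 1/2); meets FK at E = (-2/5, 3/5)
E = F + t·(K−F) with t = -2/5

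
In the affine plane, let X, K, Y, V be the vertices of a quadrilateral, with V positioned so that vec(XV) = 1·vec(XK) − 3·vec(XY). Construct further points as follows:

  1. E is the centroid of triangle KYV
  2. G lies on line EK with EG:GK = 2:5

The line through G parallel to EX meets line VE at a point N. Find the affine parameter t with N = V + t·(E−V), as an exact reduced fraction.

t = 8/7

Work in coordinates with X = (0, 0), K = (1, 0), Y = (0, 1), V = (1, -3).
1. E is the centroid of triangle KYV ⇒ E = (2/3, -2/3)
2. G lies on line EK with EG:GK = 2:5 ⇒ G = (16/21, -10/21)
through G parallel to EX: direction (-2/3, 2/3); meets VE at N = (13/21, -1/3)
N = V + t·(E−V) with t = 8/7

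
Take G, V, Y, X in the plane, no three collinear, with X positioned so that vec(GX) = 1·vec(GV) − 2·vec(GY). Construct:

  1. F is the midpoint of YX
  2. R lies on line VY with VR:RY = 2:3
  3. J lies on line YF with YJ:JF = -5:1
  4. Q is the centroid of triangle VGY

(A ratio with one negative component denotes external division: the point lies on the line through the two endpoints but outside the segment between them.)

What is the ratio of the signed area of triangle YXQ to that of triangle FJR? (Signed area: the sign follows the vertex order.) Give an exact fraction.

Set G = (0, 0), V = (1, 0), Y = (0, 1), X = (1, -2); any affine frame gives the same invariant.
1. F is the midpoint of YX ⇒ F = (1/2, -1/2)
2. R lies on line VY with VR:RY = 2:3 ⇒ R = (3/5, 2/5)
3. J lies on line YF with YJ:JF = -5:1 ⇒ J = (5/8, -7/8)
4. Q is the centroid of triangle VGY ⇒ Q = (1/3, 1/3)
2·[YXQ] = 1/3, 2·[FJR] = 3/20
[YXQ]:[FJR] = 1/3:3/20 = 20/9

[YXQ]:[FJR] = 20/9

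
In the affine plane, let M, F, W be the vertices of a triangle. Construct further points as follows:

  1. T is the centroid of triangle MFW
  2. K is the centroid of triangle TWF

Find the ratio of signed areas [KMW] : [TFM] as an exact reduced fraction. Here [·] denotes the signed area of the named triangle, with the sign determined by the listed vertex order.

Work in coordinates with M = (0, 0), F = (1, 0), W = (0, 1).
1. T is the centroid of triangle MFW ⇒ T = (1/3, 1/3)
2. K is the centroid of triangle TWF ⇒ K = (4/9, 4/9)
2·[KMW] = -4/9, 2·[TFM] = -1/3
[KMW]:[TFM] = -4/9:-1/3 = 4/3

[KMW]:[TFM] = 4/3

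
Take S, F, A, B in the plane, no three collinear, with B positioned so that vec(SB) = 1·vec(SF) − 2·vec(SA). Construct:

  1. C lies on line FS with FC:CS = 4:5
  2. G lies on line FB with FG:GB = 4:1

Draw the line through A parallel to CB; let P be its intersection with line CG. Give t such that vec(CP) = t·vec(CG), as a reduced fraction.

t = -15/4

Set S = (0, 0), F = (1, 0), A = (0, 1), B = (1, -2); any affine frame gives the same invariant.
1. C lies on line FS with FC:CS = 4:5 ⇒ C = (5/9, 0)
2. G lies on line FB with FG:GB = 4:1 ⇒ G = (1, -8/5)
through A parallel to CB: direction (4/9, -2); meets CG at P = (-10/9, 6)
P = C + t·(G−C) with t = -15/4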